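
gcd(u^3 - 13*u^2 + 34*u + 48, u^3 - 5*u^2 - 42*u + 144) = u - 8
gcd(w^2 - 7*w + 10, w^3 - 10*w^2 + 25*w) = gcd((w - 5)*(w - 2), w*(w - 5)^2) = w - 5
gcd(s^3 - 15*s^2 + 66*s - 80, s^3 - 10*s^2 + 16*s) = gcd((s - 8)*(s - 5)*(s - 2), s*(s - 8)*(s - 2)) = s^2 - 10*s + 16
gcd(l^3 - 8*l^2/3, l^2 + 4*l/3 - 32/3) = l - 8/3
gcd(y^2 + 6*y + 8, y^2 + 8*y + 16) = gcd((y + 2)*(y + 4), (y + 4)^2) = y + 4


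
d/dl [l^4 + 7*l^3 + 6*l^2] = l*(4*l^2 + 21*l + 12)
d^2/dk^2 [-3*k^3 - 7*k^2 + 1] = -18*k - 14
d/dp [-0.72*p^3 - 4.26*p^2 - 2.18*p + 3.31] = -2.16*p^2 - 8.52*p - 2.18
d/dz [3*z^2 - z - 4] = 6*z - 1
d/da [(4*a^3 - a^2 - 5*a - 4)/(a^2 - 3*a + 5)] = (4*a^4 - 24*a^3 + 68*a^2 - 2*a - 37)/(a^4 - 6*a^3 + 19*a^2 - 30*a + 25)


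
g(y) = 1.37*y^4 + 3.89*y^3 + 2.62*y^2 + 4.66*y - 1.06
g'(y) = 5.48*y^3 + 11.67*y^2 + 5.24*y + 4.66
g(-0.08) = -1.42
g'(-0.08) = 4.31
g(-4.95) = 390.77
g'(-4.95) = -399.99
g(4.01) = 664.83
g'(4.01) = 566.68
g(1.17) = 16.78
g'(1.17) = 35.54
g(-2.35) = -6.24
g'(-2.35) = -14.33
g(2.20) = 95.39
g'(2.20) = 131.02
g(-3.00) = 14.48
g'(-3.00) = -53.99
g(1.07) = 13.49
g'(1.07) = 30.34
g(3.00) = 252.50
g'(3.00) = 273.37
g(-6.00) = 1000.58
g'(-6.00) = -790.34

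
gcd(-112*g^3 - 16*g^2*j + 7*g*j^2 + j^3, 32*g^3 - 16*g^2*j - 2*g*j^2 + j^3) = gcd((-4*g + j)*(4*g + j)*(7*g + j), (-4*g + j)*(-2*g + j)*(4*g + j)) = 16*g^2 - j^2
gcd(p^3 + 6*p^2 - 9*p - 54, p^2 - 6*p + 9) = p - 3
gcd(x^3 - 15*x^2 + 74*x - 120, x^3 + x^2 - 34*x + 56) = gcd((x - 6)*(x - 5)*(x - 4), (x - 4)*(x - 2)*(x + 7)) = x - 4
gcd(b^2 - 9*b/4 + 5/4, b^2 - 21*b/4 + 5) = b - 5/4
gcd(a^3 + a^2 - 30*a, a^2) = a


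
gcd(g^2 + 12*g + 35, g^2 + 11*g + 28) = g + 7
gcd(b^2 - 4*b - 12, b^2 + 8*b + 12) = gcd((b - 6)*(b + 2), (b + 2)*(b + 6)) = b + 2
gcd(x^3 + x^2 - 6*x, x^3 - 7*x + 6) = x^2 + x - 6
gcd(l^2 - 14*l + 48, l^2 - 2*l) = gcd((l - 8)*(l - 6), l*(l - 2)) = 1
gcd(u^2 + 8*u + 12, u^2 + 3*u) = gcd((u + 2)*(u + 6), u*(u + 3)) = 1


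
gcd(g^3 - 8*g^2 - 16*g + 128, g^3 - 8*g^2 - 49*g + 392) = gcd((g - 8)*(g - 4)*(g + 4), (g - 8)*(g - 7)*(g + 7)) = g - 8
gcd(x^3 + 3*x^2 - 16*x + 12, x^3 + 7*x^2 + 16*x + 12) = 1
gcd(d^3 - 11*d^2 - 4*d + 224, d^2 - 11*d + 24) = d - 8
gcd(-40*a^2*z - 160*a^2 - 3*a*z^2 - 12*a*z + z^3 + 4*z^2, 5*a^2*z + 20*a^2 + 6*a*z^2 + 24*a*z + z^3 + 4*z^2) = 5*a*z + 20*a + z^2 + 4*z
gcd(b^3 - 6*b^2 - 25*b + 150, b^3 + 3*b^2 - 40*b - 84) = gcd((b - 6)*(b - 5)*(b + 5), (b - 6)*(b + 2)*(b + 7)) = b - 6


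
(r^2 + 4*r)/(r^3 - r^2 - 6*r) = (r + 4)/(r^2 - r - 6)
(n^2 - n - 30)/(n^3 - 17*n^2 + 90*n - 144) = (n + 5)/(n^2 - 11*n + 24)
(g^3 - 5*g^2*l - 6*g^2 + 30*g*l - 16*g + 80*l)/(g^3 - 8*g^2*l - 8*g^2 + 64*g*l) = (g^2 - 5*g*l + 2*g - 10*l)/(g*(g - 8*l))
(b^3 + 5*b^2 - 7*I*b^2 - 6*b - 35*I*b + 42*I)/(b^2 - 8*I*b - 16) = (b^3 + b^2*(5 - 7*I) - b*(6 + 35*I) + 42*I)/(b^2 - 8*I*b - 16)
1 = 1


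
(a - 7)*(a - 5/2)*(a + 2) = a^3 - 15*a^2/2 - 3*a/2 + 35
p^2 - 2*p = p*(p - 2)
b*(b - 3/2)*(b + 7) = b^3 + 11*b^2/2 - 21*b/2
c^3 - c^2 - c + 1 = (c - 1)^2*(c + 1)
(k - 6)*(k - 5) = k^2 - 11*k + 30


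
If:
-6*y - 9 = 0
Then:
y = -3/2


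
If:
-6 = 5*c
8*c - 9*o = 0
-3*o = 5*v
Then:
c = -6/5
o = -16/15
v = 16/25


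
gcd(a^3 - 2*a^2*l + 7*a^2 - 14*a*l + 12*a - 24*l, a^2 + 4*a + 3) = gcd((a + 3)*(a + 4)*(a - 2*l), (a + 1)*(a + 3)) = a + 3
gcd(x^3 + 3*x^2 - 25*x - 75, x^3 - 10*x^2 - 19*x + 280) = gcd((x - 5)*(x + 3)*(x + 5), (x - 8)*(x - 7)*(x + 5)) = x + 5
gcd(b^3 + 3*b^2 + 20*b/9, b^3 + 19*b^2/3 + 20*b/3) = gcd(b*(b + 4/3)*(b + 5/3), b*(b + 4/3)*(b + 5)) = b^2 + 4*b/3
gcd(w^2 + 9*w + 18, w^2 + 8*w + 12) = w + 6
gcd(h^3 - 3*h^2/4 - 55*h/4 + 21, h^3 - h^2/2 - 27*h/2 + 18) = h^2 + h - 12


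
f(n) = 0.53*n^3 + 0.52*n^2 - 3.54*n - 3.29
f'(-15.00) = 338.61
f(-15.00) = -1621.94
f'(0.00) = -3.54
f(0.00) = -3.29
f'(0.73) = -1.93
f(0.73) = -5.39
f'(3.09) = 14.86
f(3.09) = 6.37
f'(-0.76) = -3.41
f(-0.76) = -0.53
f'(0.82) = -1.62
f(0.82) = -5.55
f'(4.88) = 39.40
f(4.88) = 53.41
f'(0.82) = -1.62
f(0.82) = -5.55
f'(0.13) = -3.38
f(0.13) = -3.74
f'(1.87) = 3.96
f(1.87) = -4.63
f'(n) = 1.59*n^2 + 1.04*n - 3.54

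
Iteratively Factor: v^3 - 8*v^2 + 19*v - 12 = (v - 4)*(v^2 - 4*v + 3) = (v - 4)*(v - 3)*(v - 1)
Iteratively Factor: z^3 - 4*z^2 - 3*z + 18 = (z - 3)*(z^2 - z - 6) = (z - 3)^2*(z + 2)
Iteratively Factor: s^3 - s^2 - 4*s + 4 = (s - 2)*(s^2 + s - 2) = (s - 2)*(s + 2)*(s - 1)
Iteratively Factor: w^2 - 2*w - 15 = (w - 5)*(w + 3)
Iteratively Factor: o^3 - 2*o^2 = (o - 2)*(o^2) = o*(o - 2)*(o)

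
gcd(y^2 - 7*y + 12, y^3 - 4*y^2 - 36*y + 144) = y - 4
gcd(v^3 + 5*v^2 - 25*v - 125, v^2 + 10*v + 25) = v^2 + 10*v + 25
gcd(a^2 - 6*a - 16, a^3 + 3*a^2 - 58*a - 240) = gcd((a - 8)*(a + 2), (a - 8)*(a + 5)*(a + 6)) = a - 8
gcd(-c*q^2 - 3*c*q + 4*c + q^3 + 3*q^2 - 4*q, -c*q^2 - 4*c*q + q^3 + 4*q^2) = -c*q - 4*c + q^2 + 4*q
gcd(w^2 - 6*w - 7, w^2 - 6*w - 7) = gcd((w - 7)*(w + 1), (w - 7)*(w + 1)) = w^2 - 6*w - 7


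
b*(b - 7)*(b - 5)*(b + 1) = b^4 - 11*b^3 + 23*b^2 + 35*b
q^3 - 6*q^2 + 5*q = q*(q - 5)*(q - 1)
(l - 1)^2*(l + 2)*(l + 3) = l^4 + 3*l^3 - 3*l^2 - 7*l + 6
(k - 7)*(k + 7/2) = k^2 - 7*k/2 - 49/2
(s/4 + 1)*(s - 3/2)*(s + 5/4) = s^3/4 + 15*s^2/16 - 23*s/32 - 15/8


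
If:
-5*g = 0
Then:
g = 0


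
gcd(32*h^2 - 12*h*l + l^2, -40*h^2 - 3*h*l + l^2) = 8*h - l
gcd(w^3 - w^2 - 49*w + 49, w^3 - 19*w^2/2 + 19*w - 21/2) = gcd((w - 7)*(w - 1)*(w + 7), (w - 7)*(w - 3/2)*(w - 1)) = w^2 - 8*w + 7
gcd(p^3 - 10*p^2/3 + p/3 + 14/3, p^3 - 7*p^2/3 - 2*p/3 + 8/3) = p^2 - p - 2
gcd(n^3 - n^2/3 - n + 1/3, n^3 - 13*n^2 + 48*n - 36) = n - 1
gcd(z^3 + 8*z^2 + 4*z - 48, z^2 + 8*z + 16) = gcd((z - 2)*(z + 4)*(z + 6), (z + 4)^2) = z + 4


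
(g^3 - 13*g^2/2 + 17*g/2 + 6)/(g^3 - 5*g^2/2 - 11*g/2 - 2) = (g - 3)/(g + 1)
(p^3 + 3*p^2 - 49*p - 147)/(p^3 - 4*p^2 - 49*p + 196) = (p + 3)/(p - 4)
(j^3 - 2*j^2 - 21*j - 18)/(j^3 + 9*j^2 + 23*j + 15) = (j - 6)/(j + 5)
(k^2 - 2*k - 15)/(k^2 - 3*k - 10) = (k + 3)/(k + 2)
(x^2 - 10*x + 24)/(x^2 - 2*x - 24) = (x - 4)/(x + 4)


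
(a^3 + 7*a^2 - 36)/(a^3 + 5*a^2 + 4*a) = (a^3 + 7*a^2 - 36)/(a*(a^2 + 5*a + 4))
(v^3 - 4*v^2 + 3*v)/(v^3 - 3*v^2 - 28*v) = (-v^2 + 4*v - 3)/(-v^2 + 3*v + 28)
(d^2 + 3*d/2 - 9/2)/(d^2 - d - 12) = (d - 3/2)/(d - 4)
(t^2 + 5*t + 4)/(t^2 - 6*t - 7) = (t + 4)/(t - 7)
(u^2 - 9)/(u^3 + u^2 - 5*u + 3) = (u - 3)/(u^2 - 2*u + 1)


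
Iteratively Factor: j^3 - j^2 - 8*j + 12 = (j + 3)*(j^2 - 4*j + 4) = (j - 2)*(j + 3)*(j - 2)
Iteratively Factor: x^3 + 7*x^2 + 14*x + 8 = (x + 4)*(x^2 + 3*x + 2) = (x + 1)*(x + 4)*(x + 2)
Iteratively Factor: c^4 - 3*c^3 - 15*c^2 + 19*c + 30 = (c - 5)*(c^3 + 2*c^2 - 5*c - 6) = (c - 5)*(c + 3)*(c^2 - c - 2) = (c - 5)*(c - 2)*(c + 3)*(c + 1)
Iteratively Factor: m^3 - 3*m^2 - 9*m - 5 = (m + 1)*(m^2 - 4*m - 5) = (m - 5)*(m + 1)*(m + 1)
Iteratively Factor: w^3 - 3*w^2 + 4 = (w - 2)*(w^2 - w - 2) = (w - 2)*(w + 1)*(w - 2)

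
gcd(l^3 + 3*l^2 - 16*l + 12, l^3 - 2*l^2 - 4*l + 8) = l - 2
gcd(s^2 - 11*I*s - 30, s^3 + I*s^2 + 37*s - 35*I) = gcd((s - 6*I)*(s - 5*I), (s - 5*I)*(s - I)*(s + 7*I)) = s - 5*I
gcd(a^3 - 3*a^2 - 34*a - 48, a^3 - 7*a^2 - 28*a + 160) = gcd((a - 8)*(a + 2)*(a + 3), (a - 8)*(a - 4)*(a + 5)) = a - 8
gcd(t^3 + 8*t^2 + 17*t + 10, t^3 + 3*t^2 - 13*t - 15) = t^2 + 6*t + 5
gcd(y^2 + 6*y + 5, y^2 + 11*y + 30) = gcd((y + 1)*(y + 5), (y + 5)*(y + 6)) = y + 5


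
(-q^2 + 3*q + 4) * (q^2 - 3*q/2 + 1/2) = -q^4 + 9*q^3/2 - q^2 - 9*q/2 + 2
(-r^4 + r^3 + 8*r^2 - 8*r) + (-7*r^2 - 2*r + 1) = -r^4 + r^3 + r^2 - 10*r + 1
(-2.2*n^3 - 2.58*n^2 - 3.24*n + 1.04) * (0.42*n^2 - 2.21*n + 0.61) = -0.924*n^5 + 3.7784*n^4 + 2.999*n^3 + 6.0234*n^2 - 4.2748*n + 0.6344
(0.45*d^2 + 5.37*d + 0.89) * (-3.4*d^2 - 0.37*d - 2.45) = -1.53*d^4 - 18.4245*d^3 - 6.1154*d^2 - 13.4858*d - 2.1805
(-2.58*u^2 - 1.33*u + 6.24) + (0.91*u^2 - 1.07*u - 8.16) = -1.67*u^2 - 2.4*u - 1.92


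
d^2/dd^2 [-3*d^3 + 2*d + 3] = -18*d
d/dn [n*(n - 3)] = 2*n - 3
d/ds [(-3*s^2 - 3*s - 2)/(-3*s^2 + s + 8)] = 2*(-6*s^2 - 30*s - 11)/(9*s^4 - 6*s^3 - 47*s^2 + 16*s + 64)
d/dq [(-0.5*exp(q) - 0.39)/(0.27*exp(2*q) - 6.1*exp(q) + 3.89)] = (0.135*exp(2*q) + 0.2106*exp(q) - 4.324)*exp(q)/(0.0729*exp(4*q) - 3.294*exp(3*q) + 39.3106*exp(2*q) - 47.458*exp(q) + 15.1321)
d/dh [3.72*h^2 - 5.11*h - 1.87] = 7.44*h - 5.11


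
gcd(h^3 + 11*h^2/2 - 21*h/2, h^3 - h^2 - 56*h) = h^2 + 7*h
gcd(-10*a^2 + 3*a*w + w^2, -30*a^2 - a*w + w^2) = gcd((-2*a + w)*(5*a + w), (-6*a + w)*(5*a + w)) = 5*a + w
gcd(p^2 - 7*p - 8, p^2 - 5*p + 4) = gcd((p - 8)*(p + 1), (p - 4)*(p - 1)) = 1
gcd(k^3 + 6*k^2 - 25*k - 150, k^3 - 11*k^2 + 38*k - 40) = k - 5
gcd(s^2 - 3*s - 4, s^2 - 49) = 1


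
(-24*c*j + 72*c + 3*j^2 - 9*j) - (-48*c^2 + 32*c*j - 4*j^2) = 48*c^2 - 56*c*j + 72*c + 7*j^2 - 9*j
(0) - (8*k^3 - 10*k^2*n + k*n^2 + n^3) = -8*k^3 + 10*k^2*n - k*n^2 - n^3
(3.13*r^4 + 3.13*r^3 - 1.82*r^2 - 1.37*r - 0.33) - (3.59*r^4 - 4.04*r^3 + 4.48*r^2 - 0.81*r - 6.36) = -0.46*r^4 + 7.17*r^3 - 6.3*r^2 - 0.56*r + 6.03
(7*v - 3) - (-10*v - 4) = 17*v + 1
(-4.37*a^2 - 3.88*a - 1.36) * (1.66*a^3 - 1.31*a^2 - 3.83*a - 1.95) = -7.2542*a^5 - 0.716099999999999*a^4 + 19.5623*a^3 + 25.1635*a^2 + 12.7748*a + 2.652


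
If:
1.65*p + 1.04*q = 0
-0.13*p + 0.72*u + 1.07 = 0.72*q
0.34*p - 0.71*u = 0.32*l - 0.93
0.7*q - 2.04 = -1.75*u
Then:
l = 0.77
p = -1.30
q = 2.06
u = 0.34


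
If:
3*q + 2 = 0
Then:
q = -2/3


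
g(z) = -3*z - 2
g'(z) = -3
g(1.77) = -7.31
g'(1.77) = -3.00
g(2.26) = -8.78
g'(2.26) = -3.00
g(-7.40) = 20.20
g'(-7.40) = -3.00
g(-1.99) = 3.97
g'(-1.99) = -3.00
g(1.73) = -7.19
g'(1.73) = -3.00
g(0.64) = -3.92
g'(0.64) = -3.00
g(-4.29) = 10.87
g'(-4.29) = -3.00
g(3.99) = -13.97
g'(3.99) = -3.00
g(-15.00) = 43.00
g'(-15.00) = -3.00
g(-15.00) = 43.00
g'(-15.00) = -3.00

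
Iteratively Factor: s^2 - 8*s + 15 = (s - 5)*(s - 3)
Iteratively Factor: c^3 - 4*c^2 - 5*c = (c)*(c^2 - 4*c - 5) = c*(c + 1)*(c - 5)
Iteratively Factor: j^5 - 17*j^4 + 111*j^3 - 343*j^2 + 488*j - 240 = (j - 4)*(j^4 - 13*j^3 + 59*j^2 - 107*j + 60) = (j - 4)*(j - 1)*(j^3 - 12*j^2 + 47*j - 60) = (j - 5)*(j - 4)*(j - 1)*(j^2 - 7*j + 12) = (j - 5)*(j - 4)*(j - 3)*(j - 1)*(j - 4)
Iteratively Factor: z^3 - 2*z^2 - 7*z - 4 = (z + 1)*(z^2 - 3*z - 4) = (z - 4)*(z + 1)*(z + 1)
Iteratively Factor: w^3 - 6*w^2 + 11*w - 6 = (w - 2)*(w^2 - 4*w + 3) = (w - 3)*(w - 2)*(w - 1)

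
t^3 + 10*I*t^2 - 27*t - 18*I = (t + I)*(t + 3*I)*(t + 6*I)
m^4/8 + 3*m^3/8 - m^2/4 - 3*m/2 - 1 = (m/4 + 1/2)*(m/2 + 1)*(m - 2)*(m + 1)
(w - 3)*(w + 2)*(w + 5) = w^3 + 4*w^2 - 11*w - 30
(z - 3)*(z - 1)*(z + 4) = z^3 - 13*z + 12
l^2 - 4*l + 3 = (l - 3)*(l - 1)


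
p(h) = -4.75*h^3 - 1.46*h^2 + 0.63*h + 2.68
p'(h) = -14.25*h^2 - 2.92*h + 0.63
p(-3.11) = 129.48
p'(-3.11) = -128.12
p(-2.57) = 72.05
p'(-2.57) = -85.99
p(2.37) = -67.26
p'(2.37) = -86.33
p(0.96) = -2.26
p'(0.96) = -15.31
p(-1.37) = 11.29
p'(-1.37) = -22.12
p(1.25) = -8.09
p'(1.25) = -25.29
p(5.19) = -697.42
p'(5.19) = -398.36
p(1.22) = -7.35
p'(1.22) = -24.14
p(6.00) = -1072.10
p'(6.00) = -529.89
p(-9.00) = 3341.50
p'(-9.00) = -1127.34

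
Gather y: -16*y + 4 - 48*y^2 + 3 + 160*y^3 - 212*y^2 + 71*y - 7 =160*y^3 - 260*y^2 + 55*y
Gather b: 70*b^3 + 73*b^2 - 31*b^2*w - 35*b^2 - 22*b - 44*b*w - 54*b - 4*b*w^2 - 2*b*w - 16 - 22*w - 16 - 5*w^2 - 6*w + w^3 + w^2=70*b^3 + b^2*(38 - 31*w) + b*(-4*w^2 - 46*w - 76) + w^3 - 4*w^2 - 28*w - 32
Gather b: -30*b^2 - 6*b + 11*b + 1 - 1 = -30*b^2 + 5*b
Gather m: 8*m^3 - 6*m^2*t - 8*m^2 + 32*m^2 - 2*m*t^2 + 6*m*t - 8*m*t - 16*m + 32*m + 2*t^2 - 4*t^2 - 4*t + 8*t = 8*m^3 + m^2*(24 - 6*t) + m*(-2*t^2 - 2*t + 16) - 2*t^2 + 4*t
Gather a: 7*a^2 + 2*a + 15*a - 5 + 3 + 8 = 7*a^2 + 17*a + 6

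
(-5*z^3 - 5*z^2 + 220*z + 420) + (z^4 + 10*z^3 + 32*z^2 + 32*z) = z^4 + 5*z^3 + 27*z^2 + 252*z + 420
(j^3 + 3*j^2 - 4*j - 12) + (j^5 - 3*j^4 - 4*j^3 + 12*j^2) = j^5 - 3*j^4 - 3*j^3 + 15*j^2 - 4*j - 12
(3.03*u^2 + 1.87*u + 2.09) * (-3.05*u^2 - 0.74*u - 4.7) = -9.2415*u^4 - 7.9457*u^3 - 21.9993*u^2 - 10.3356*u - 9.823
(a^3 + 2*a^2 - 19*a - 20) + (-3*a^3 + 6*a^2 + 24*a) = -2*a^3 + 8*a^2 + 5*a - 20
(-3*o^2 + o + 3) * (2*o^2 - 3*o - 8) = -6*o^4 + 11*o^3 + 27*o^2 - 17*o - 24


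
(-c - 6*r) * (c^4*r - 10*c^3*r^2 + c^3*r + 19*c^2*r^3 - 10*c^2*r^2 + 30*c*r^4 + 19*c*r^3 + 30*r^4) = -c^5*r + 4*c^4*r^2 - c^4*r + 41*c^3*r^3 + 4*c^3*r^2 - 144*c^2*r^4 + 41*c^2*r^3 - 180*c*r^5 - 144*c*r^4 - 180*r^5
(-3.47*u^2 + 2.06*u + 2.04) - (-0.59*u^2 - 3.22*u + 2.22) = -2.88*u^2 + 5.28*u - 0.18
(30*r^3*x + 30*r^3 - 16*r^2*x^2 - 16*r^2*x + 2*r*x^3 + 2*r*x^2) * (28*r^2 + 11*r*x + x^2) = 840*r^5*x + 840*r^5 - 118*r^4*x^2 - 118*r^4*x - 90*r^3*x^3 - 90*r^3*x^2 + 6*r^2*x^4 + 6*r^2*x^3 + 2*r*x^5 + 2*r*x^4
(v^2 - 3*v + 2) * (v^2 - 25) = v^4 - 3*v^3 - 23*v^2 + 75*v - 50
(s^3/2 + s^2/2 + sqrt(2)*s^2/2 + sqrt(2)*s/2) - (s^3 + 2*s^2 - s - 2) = -s^3/2 - 3*s^2/2 + sqrt(2)*s^2/2 + sqrt(2)*s/2 + s + 2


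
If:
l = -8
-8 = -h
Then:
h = 8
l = -8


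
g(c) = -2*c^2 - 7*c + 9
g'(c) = -4*c - 7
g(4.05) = -52.16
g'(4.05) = -23.20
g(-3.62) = 8.13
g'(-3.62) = 7.48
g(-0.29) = 10.86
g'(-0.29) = -5.84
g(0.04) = 8.72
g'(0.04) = -7.16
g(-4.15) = 3.60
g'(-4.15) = 9.60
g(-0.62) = 12.57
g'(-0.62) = -4.52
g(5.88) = -101.31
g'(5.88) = -30.52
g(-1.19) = 14.50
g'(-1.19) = -2.24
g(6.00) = -105.00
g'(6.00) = -31.00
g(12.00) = -363.00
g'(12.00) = -55.00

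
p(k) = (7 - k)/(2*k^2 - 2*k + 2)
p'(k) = (2 - 4*k)*(7 - k)/(2*k^2 - 2*k + 2)^2 - 1/(2*k^2 - 2*k + 2) = (-k^2 + k + (k - 7)*(2*k - 1) - 1)/(2*(k^2 - k + 1)^2)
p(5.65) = 0.02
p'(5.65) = -0.03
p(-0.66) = 1.83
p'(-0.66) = 1.78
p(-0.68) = 1.79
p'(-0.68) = 1.74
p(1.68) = 1.24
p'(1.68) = -1.60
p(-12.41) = 0.06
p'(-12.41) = 0.01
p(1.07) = 2.76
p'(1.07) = -3.39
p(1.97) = 0.86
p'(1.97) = -1.04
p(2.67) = 0.40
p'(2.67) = -0.41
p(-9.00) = 0.09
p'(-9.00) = 0.01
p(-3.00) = 0.38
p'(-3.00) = 0.17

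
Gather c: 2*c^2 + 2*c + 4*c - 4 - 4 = 2*c^2 + 6*c - 8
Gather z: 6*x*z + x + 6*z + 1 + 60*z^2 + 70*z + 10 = x + 60*z^2 + z*(6*x + 76) + 11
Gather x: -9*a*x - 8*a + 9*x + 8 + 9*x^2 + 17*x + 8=-8*a + 9*x^2 + x*(26 - 9*a) + 16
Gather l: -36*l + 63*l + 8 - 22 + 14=27*l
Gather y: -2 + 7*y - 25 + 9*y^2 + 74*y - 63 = 9*y^2 + 81*y - 90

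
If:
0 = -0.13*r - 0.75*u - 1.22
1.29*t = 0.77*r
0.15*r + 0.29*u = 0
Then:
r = 4.73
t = 2.82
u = -2.45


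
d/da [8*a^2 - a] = 16*a - 1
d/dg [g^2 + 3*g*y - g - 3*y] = 2*g + 3*y - 1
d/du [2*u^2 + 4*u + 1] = 4*u + 4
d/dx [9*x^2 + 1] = 18*x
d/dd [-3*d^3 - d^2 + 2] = d*(-9*d - 2)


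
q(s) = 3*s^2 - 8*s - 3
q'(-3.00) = -26.00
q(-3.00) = 48.00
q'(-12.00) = -80.00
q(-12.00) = 525.00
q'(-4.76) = -36.56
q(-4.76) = 103.05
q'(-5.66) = -41.96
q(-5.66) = 138.39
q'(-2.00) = -20.00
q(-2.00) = 25.00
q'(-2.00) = -20.00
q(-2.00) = 25.00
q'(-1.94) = -19.64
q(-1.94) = 23.81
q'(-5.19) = -39.14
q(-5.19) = 119.33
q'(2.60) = 7.60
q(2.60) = -3.52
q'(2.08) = 4.48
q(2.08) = -6.66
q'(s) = 6*s - 8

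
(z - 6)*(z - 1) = z^2 - 7*z + 6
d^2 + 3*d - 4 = (d - 1)*(d + 4)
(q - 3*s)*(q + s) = q^2 - 2*q*s - 3*s^2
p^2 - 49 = (p - 7)*(p + 7)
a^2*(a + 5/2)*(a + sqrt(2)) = a^4 + sqrt(2)*a^3 + 5*a^3/2 + 5*sqrt(2)*a^2/2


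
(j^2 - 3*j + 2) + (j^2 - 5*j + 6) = 2*j^2 - 8*j + 8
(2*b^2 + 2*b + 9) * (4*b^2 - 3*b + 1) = 8*b^4 + 2*b^3 + 32*b^2 - 25*b + 9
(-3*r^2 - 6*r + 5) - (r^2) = -4*r^2 - 6*r + 5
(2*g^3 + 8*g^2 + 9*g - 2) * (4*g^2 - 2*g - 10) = 8*g^5 + 28*g^4 - 106*g^2 - 86*g + 20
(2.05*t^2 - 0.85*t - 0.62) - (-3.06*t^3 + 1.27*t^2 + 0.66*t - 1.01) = 3.06*t^3 + 0.78*t^2 - 1.51*t + 0.39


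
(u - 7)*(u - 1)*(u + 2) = u^3 - 6*u^2 - 9*u + 14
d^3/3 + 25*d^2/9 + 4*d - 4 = (d/3 + 1)*(d - 2/3)*(d + 6)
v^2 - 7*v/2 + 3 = (v - 2)*(v - 3/2)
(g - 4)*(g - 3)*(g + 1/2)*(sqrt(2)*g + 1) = sqrt(2)*g^4 - 13*sqrt(2)*g^3/2 + g^3 - 13*g^2/2 + 17*sqrt(2)*g^2/2 + 6*sqrt(2)*g + 17*g/2 + 6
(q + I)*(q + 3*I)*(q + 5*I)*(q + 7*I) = q^4 + 16*I*q^3 - 86*q^2 - 176*I*q + 105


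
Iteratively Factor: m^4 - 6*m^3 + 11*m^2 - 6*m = (m - 2)*(m^3 - 4*m^2 + 3*m) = (m - 2)*(m - 1)*(m^2 - 3*m) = m*(m - 2)*(m - 1)*(m - 3)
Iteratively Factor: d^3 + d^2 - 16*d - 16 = (d + 4)*(d^2 - 3*d - 4) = (d - 4)*(d + 4)*(d + 1)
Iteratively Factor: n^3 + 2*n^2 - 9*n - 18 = (n - 3)*(n^2 + 5*n + 6) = (n - 3)*(n + 2)*(n + 3)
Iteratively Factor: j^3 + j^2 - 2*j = (j - 1)*(j^2 + 2*j) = j*(j - 1)*(j + 2)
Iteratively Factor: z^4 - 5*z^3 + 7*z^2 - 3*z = (z - 1)*(z^3 - 4*z^2 + 3*z) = z*(z - 1)*(z^2 - 4*z + 3) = z*(z - 3)*(z - 1)*(z - 1)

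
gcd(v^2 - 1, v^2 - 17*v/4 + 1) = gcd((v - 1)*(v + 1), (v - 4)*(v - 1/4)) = 1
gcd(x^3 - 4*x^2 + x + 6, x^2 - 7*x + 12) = x - 3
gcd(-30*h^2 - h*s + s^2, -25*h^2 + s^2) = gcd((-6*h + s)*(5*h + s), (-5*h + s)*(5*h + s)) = 5*h + s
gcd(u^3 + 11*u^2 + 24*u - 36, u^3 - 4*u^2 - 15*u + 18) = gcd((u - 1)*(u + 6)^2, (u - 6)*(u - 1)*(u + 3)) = u - 1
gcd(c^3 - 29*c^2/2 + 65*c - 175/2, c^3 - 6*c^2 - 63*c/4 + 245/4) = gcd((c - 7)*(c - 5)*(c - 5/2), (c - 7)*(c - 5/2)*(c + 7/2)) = c^2 - 19*c/2 + 35/2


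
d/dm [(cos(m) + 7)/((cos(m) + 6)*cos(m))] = (sin(m) + 42*sin(m)/cos(m)^2 + 14*tan(m))/(cos(m) + 6)^2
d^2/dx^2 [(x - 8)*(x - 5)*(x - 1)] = 6*x - 28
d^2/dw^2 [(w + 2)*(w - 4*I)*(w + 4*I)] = 6*w + 4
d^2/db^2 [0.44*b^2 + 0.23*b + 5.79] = 0.880000000000000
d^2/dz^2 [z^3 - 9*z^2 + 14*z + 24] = 6*z - 18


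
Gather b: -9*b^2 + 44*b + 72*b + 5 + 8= -9*b^2 + 116*b + 13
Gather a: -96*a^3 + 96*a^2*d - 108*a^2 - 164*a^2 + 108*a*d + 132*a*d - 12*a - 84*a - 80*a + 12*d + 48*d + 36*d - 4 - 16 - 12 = -96*a^3 + a^2*(96*d - 272) + a*(240*d - 176) + 96*d - 32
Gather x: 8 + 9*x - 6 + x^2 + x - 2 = x^2 + 10*x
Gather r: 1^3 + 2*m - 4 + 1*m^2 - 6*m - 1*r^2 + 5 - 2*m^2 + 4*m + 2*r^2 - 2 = -m^2 + r^2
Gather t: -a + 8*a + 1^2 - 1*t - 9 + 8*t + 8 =7*a + 7*t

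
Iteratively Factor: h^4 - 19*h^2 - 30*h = (h)*(h^3 - 19*h - 30) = h*(h + 3)*(h^2 - 3*h - 10) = h*(h + 2)*(h + 3)*(h - 5)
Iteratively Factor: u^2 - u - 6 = (u - 3)*(u + 2)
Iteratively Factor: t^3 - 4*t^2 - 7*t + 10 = (t - 1)*(t^2 - 3*t - 10) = (t - 5)*(t - 1)*(t + 2)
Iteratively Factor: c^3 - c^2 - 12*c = (c - 4)*(c^2 + 3*c) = (c - 4)*(c + 3)*(c)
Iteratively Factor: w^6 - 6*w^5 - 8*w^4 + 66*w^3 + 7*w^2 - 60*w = (w + 3)*(w^5 - 9*w^4 + 19*w^3 + 9*w^2 - 20*w) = (w - 4)*(w + 3)*(w^4 - 5*w^3 - w^2 + 5*w) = (w - 4)*(w - 1)*(w + 3)*(w^3 - 4*w^2 - 5*w) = (w - 5)*(w - 4)*(w - 1)*(w + 3)*(w^2 + w) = (w - 5)*(w - 4)*(w - 1)*(w + 1)*(w + 3)*(w)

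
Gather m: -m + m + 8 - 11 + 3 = 0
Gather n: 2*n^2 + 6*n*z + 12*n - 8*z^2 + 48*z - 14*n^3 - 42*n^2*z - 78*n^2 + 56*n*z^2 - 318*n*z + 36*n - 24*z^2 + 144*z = -14*n^3 + n^2*(-42*z - 76) + n*(56*z^2 - 312*z + 48) - 32*z^2 + 192*z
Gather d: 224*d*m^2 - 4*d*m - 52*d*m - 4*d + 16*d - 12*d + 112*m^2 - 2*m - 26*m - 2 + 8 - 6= d*(224*m^2 - 56*m) + 112*m^2 - 28*m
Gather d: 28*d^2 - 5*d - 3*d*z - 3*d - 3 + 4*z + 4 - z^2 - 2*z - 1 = 28*d^2 + d*(-3*z - 8) - z^2 + 2*z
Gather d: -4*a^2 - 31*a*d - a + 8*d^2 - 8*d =-4*a^2 - a + 8*d^2 + d*(-31*a - 8)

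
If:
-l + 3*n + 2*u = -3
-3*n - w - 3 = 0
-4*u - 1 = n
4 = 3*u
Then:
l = -40/3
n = -19/3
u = 4/3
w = 16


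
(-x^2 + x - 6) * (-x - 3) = x^3 + 2*x^2 + 3*x + 18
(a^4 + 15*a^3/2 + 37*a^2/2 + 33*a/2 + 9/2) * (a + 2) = a^5 + 19*a^4/2 + 67*a^3/2 + 107*a^2/2 + 75*a/2 + 9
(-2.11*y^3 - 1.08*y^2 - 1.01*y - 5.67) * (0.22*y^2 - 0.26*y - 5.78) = -0.4642*y^5 + 0.311*y^4 + 12.2544*y^3 + 5.2576*y^2 + 7.312*y + 32.7726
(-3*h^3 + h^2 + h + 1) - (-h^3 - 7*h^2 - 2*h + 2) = -2*h^3 + 8*h^2 + 3*h - 1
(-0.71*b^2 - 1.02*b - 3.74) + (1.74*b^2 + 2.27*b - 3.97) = 1.03*b^2 + 1.25*b - 7.71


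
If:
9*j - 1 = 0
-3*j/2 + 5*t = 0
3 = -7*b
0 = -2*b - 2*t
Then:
No Solution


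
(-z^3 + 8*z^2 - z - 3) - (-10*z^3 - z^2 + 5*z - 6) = 9*z^3 + 9*z^2 - 6*z + 3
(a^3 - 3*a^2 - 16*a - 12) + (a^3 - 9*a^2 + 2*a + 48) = 2*a^3 - 12*a^2 - 14*a + 36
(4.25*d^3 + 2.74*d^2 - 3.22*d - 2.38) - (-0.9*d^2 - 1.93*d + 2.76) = 4.25*d^3 + 3.64*d^2 - 1.29*d - 5.14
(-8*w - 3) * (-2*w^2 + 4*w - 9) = 16*w^3 - 26*w^2 + 60*w + 27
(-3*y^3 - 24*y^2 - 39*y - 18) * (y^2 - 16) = -3*y^5 - 24*y^4 + 9*y^3 + 366*y^2 + 624*y + 288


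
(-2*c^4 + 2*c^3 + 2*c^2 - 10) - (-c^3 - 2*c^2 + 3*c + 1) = -2*c^4 + 3*c^3 + 4*c^2 - 3*c - 11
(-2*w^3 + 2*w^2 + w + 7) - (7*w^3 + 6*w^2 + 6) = -9*w^3 - 4*w^2 + w + 1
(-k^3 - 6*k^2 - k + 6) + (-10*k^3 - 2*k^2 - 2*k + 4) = -11*k^3 - 8*k^2 - 3*k + 10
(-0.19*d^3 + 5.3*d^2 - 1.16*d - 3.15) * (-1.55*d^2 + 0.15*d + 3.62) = 0.2945*d^5 - 8.2435*d^4 + 1.9052*d^3 + 23.8945*d^2 - 4.6717*d - 11.403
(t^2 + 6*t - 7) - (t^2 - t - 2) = 7*t - 5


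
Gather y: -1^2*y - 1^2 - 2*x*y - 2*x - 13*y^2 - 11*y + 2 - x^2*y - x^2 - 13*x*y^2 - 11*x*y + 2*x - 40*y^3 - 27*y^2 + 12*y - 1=-x^2 - 40*y^3 + y^2*(-13*x - 40) + y*(-x^2 - 13*x)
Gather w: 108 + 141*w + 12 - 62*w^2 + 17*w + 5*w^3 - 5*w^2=5*w^3 - 67*w^2 + 158*w + 120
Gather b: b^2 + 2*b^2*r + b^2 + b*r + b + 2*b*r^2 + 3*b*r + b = b^2*(2*r + 2) + b*(2*r^2 + 4*r + 2)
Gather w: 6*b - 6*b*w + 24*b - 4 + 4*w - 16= 30*b + w*(4 - 6*b) - 20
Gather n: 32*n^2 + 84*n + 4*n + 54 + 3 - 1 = 32*n^2 + 88*n + 56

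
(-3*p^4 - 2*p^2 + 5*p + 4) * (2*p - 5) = -6*p^5 + 15*p^4 - 4*p^3 + 20*p^2 - 17*p - 20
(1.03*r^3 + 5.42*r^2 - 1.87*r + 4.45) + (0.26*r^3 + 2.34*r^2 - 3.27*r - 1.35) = 1.29*r^3 + 7.76*r^2 - 5.14*r + 3.1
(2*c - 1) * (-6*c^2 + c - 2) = -12*c^3 + 8*c^2 - 5*c + 2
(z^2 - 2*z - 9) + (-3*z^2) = -2*z^2 - 2*z - 9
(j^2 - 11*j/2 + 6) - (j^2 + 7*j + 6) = -25*j/2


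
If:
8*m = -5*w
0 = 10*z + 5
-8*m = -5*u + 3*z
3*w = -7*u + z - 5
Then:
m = -17/32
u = -23/20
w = 17/20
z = -1/2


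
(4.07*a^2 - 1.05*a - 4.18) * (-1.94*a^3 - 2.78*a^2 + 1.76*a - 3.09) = -7.8958*a^5 - 9.2776*a^4 + 18.1914*a^3 - 2.8039*a^2 - 4.1123*a + 12.9162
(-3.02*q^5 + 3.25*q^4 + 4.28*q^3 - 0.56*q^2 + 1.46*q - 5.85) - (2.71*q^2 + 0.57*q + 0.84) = -3.02*q^5 + 3.25*q^4 + 4.28*q^3 - 3.27*q^2 + 0.89*q - 6.69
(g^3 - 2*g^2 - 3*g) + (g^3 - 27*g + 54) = 2*g^3 - 2*g^2 - 30*g + 54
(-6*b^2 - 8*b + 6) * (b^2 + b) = -6*b^4 - 14*b^3 - 2*b^2 + 6*b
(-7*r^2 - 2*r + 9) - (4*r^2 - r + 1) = -11*r^2 - r + 8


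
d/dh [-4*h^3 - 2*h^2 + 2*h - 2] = -12*h^2 - 4*h + 2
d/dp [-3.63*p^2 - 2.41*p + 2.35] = -7.26*p - 2.41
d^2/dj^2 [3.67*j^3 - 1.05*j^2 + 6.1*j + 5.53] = 22.02*j - 2.1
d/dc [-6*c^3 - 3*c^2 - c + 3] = -18*c^2 - 6*c - 1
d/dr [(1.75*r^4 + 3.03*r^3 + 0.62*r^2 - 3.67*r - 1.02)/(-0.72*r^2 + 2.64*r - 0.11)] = (-2.52*r^5 + 11.6784*r^4 + 15.2284*r^3 - 2.0055*r^2 - 1.6052*r + 3.0965)/(0.5184*r^4 - 3.8016*r^3 + 7.128*r^2 - 0.5808*r + 0.0121)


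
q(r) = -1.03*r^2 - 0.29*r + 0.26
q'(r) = -2.06*r - 0.29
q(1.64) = -2.99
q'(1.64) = -3.67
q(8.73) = -80.77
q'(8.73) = -18.27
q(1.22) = -1.63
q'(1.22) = -2.80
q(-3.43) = -10.86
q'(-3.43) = 6.78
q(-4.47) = -19.02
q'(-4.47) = 8.92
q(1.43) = -2.26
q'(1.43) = -3.24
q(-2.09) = -3.63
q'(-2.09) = 4.02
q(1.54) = -2.63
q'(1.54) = -3.46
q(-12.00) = -144.58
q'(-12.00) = 24.43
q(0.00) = 0.26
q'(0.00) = -0.29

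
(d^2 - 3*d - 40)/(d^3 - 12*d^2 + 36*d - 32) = (d + 5)/(d^2 - 4*d + 4)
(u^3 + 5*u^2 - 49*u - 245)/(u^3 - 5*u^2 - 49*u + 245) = (u + 5)/(u - 5)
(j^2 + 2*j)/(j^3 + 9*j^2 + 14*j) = 1/(j + 7)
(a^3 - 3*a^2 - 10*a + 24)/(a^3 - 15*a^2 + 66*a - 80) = (a^2 - a - 12)/(a^2 - 13*a + 40)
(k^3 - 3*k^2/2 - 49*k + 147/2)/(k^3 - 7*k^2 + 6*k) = (2*k^3 - 3*k^2 - 98*k + 147)/(2*k*(k^2 - 7*k + 6))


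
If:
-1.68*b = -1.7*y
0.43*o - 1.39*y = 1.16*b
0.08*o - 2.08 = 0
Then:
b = 4.41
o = 26.00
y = 4.36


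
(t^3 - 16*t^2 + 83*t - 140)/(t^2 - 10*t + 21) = (t^2 - 9*t + 20)/(t - 3)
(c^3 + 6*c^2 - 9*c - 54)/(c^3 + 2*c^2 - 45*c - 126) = (c - 3)/(c - 7)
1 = 1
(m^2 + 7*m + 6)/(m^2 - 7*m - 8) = (m + 6)/(m - 8)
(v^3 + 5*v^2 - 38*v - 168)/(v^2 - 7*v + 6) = (v^2 + 11*v + 28)/(v - 1)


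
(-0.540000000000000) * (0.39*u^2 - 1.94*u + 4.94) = -0.2106*u^2 + 1.0476*u - 2.6676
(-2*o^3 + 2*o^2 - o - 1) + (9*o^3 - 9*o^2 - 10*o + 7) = 7*o^3 - 7*o^2 - 11*o + 6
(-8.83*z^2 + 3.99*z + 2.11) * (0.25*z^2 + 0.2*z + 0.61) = -2.2075*z^4 - 0.7685*z^3 - 4.0608*z^2 + 2.8559*z + 1.2871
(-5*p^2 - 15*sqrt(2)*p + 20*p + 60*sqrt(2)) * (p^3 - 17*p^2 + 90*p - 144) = -5*p^5 - 15*sqrt(2)*p^4 + 105*p^4 - 790*p^3 + 315*sqrt(2)*p^3 - 2370*sqrt(2)*p^2 + 2520*p^2 - 2880*p + 7560*sqrt(2)*p - 8640*sqrt(2)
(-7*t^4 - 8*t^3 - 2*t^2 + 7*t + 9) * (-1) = 7*t^4 + 8*t^3 + 2*t^2 - 7*t - 9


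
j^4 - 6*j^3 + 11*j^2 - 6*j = j*(j - 3)*(j - 2)*(j - 1)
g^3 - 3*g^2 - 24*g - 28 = (g - 7)*(g + 2)^2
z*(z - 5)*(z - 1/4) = z^3 - 21*z^2/4 + 5*z/4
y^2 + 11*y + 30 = (y + 5)*(y + 6)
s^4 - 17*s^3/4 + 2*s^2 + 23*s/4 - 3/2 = (s - 3)*(s - 2)*(s - 1/4)*(s + 1)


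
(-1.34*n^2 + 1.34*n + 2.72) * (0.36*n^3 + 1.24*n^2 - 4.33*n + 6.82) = -0.4824*n^5 - 1.1792*n^4 + 8.443*n^3 - 11.5682*n^2 - 2.6388*n + 18.5504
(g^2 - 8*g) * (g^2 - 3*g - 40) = g^4 - 11*g^3 - 16*g^2 + 320*g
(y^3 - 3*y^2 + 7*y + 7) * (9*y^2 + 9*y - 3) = 9*y^5 - 18*y^4 + 33*y^3 + 135*y^2 + 42*y - 21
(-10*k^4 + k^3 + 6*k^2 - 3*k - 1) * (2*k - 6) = -20*k^5 + 62*k^4 + 6*k^3 - 42*k^2 + 16*k + 6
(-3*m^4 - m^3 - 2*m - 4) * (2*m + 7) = -6*m^5 - 23*m^4 - 7*m^3 - 4*m^2 - 22*m - 28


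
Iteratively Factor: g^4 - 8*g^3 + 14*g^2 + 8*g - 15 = (g + 1)*(g^3 - 9*g^2 + 23*g - 15) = (g - 3)*(g + 1)*(g^2 - 6*g + 5) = (g - 3)*(g - 1)*(g + 1)*(g - 5)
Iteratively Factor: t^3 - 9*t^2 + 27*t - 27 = (t - 3)*(t^2 - 6*t + 9) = (t - 3)^2*(t - 3)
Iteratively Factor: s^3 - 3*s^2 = (s)*(s^2 - 3*s) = s^2*(s - 3)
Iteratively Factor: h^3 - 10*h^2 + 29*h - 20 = (h - 5)*(h^2 - 5*h + 4) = (h - 5)*(h - 1)*(h - 4)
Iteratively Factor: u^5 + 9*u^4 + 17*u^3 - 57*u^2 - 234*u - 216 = (u - 3)*(u^4 + 12*u^3 + 53*u^2 + 102*u + 72) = (u - 3)*(u + 2)*(u^3 + 10*u^2 + 33*u + 36) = (u - 3)*(u + 2)*(u + 4)*(u^2 + 6*u + 9) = (u - 3)*(u + 2)*(u + 3)*(u + 4)*(u + 3)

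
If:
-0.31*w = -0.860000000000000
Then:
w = 2.77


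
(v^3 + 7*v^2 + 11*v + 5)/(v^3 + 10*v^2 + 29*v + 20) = (v + 1)/(v + 4)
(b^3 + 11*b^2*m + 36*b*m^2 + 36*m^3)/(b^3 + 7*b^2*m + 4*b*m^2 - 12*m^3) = (b + 3*m)/(b - m)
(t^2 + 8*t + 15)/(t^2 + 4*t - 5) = (t + 3)/(t - 1)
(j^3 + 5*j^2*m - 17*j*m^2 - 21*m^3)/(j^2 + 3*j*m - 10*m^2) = (j^3 + 5*j^2*m - 17*j*m^2 - 21*m^3)/(j^2 + 3*j*m - 10*m^2)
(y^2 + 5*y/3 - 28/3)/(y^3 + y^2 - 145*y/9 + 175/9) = 3*(y + 4)/(3*y^2 + 10*y - 25)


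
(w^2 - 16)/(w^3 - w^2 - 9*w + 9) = (w^2 - 16)/(w^3 - w^2 - 9*w + 9)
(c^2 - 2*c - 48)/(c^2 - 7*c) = (c^2 - 2*c - 48)/(c*(c - 7))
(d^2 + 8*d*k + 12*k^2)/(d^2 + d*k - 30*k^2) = (d + 2*k)/(d - 5*k)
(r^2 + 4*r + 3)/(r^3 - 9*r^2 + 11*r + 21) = (r + 3)/(r^2 - 10*r + 21)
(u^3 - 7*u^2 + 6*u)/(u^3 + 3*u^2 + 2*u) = (u^2 - 7*u + 6)/(u^2 + 3*u + 2)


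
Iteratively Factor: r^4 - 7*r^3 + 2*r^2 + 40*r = (r - 4)*(r^3 - 3*r^2 - 10*r) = r*(r - 4)*(r^2 - 3*r - 10) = r*(r - 4)*(r + 2)*(r - 5)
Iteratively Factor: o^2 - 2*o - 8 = (o + 2)*(o - 4)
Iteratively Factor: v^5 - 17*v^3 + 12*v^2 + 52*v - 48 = (v - 1)*(v^4 + v^3 - 16*v^2 - 4*v + 48) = (v - 2)*(v - 1)*(v^3 + 3*v^2 - 10*v - 24) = (v - 2)*(v - 1)*(v + 2)*(v^2 + v - 12) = (v - 2)*(v - 1)*(v + 2)*(v + 4)*(v - 3)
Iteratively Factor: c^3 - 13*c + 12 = (c + 4)*(c^2 - 4*c + 3) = (c - 1)*(c + 4)*(c - 3)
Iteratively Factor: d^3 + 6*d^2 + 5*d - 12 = (d + 3)*(d^2 + 3*d - 4) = (d + 3)*(d + 4)*(d - 1)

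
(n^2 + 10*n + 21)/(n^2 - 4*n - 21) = (n + 7)/(n - 7)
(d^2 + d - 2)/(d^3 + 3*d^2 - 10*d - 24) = (d - 1)/(d^2 + d - 12)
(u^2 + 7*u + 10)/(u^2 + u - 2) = (u + 5)/(u - 1)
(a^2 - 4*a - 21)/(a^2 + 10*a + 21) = (a - 7)/(a + 7)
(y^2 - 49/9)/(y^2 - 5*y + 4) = (y^2 - 49/9)/(y^2 - 5*y + 4)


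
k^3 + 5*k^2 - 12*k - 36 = (k - 3)*(k + 2)*(k + 6)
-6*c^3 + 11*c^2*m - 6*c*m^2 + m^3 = (-3*c + m)*(-2*c + m)*(-c + m)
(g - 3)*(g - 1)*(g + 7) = g^3 + 3*g^2 - 25*g + 21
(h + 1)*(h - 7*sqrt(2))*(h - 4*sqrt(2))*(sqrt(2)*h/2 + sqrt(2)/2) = sqrt(2)*h^4/2 - 11*h^3 + sqrt(2)*h^3 - 22*h^2 + 57*sqrt(2)*h^2/2 - 11*h + 56*sqrt(2)*h + 28*sqrt(2)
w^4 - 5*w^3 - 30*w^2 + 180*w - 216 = (w - 6)*(w - 3)*(w - 2)*(w + 6)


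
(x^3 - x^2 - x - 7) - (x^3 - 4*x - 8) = -x^2 + 3*x + 1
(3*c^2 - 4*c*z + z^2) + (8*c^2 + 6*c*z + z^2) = 11*c^2 + 2*c*z + 2*z^2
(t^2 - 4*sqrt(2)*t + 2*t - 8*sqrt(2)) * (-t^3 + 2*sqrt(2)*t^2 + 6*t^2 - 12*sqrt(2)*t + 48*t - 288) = -t^5 + 4*t^4 + 6*sqrt(2)*t^4 - 24*sqrt(2)*t^3 + 44*t^3 - 264*sqrt(2)*t^2 - 128*t^2 - 384*t + 768*sqrt(2)*t + 2304*sqrt(2)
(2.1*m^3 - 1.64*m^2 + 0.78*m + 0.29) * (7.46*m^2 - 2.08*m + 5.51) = 15.666*m^5 - 16.6024*m^4 + 20.801*m^3 - 8.4954*m^2 + 3.6946*m + 1.5979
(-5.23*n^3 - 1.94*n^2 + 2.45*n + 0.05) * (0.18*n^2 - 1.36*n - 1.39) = -0.9414*n^5 + 6.7636*n^4 + 10.3491*n^3 - 0.626400000000001*n^2 - 3.4735*n - 0.0695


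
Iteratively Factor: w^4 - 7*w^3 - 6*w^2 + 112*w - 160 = (w + 4)*(w^3 - 11*w^2 + 38*w - 40) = (w - 2)*(w + 4)*(w^2 - 9*w + 20) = (w - 5)*(w - 2)*(w + 4)*(w - 4)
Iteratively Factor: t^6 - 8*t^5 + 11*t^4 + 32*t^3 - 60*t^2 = (t)*(t^5 - 8*t^4 + 11*t^3 + 32*t^2 - 60*t) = t*(t - 5)*(t^4 - 3*t^3 - 4*t^2 + 12*t) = t*(t - 5)*(t - 3)*(t^3 - 4*t) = t*(t - 5)*(t - 3)*(t - 2)*(t^2 + 2*t) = t^2*(t - 5)*(t - 3)*(t - 2)*(t + 2)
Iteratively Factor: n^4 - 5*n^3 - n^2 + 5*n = (n)*(n^3 - 5*n^2 - n + 5) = n*(n + 1)*(n^2 - 6*n + 5) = n*(n - 1)*(n + 1)*(n - 5)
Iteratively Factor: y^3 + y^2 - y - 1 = (y - 1)*(y^2 + 2*y + 1) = (y - 1)*(y + 1)*(y + 1)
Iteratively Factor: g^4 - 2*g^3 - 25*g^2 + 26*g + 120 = (g + 4)*(g^3 - 6*g^2 - g + 30) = (g - 5)*(g + 4)*(g^2 - g - 6) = (g - 5)*(g + 2)*(g + 4)*(g - 3)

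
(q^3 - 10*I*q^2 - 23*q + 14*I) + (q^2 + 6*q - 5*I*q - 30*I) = q^3 + q^2 - 10*I*q^2 - 17*q - 5*I*q - 16*I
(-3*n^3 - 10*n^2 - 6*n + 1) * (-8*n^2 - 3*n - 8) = 24*n^5 + 89*n^4 + 102*n^3 + 90*n^2 + 45*n - 8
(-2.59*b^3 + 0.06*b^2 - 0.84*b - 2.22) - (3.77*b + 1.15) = -2.59*b^3 + 0.06*b^2 - 4.61*b - 3.37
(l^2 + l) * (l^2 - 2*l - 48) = l^4 - l^3 - 50*l^2 - 48*l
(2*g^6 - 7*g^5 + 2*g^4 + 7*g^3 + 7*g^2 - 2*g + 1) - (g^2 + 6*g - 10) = 2*g^6 - 7*g^5 + 2*g^4 + 7*g^3 + 6*g^2 - 8*g + 11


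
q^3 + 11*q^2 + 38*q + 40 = (q + 2)*(q + 4)*(q + 5)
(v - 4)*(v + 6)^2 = v^3 + 8*v^2 - 12*v - 144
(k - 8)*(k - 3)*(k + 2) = k^3 - 9*k^2 + 2*k + 48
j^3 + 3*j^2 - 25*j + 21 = (j - 3)*(j - 1)*(j + 7)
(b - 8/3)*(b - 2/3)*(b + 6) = b^3 + 8*b^2/3 - 164*b/9 + 32/3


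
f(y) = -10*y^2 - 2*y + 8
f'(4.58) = -93.60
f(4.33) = -188.15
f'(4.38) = -89.60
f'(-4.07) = 79.40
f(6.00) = -364.00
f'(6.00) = -122.00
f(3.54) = -124.40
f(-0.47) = 6.73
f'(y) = -20*y - 2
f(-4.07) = -149.51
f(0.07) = 7.81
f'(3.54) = -72.80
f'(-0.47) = 7.40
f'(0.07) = -3.40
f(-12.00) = -1408.00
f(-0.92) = 1.38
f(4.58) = -210.92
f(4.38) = -192.60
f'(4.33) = -88.60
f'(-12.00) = 238.00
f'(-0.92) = 16.40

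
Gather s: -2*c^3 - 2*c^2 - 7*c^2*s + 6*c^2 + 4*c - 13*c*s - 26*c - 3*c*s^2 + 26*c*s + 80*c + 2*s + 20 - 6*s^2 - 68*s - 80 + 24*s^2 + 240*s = -2*c^3 + 4*c^2 + 58*c + s^2*(18 - 3*c) + s*(-7*c^2 + 13*c + 174) - 60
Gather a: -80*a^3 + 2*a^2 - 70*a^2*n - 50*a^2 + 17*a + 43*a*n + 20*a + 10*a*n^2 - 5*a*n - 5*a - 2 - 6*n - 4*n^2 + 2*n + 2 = -80*a^3 + a^2*(-70*n - 48) + a*(10*n^2 + 38*n + 32) - 4*n^2 - 4*n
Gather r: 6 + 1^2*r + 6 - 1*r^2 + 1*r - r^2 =-2*r^2 + 2*r + 12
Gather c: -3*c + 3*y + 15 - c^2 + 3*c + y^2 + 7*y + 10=-c^2 + y^2 + 10*y + 25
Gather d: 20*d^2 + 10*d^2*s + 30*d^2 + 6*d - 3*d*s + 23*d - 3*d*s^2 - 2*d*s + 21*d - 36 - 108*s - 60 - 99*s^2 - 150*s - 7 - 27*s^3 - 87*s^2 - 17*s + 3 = d^2*(10*s + 50) + d*(-3*s^2 - 5*s + 50) - 27*s^3 - 186*s^2 - 275*s - 100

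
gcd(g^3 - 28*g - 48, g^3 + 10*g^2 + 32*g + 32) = g^2 + 6*g + 8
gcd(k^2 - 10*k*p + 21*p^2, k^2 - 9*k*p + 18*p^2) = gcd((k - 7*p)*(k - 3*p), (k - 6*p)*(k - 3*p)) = -k + 3*p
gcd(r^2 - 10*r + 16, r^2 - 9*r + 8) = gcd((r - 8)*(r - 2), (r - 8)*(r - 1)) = r - 8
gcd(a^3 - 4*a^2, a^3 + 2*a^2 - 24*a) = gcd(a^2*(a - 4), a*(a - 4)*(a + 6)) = a^2 - 4*a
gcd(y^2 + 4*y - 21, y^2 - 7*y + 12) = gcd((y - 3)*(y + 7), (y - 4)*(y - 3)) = y - 3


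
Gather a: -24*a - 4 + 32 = 28 - 24*a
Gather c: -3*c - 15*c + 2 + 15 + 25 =42 - 18*c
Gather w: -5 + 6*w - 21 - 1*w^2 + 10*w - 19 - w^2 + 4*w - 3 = -2*w^2 + 20*w - 48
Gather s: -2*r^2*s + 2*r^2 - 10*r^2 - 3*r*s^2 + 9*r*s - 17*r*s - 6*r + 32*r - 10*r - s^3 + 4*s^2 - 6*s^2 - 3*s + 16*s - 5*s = -8*r^2 + 16*r - s^3 + s^2*(-3*r - 2) + s*(-2*r^2 - 8*r + 8)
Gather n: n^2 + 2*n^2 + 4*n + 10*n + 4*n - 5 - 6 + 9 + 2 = 3*n^2 + 18*n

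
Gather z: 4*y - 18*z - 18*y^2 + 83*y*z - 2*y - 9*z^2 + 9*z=-18*y^2 + 2*y - 9*z^2 + z*(83*y - 9)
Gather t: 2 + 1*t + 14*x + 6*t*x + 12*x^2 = t*(6*x + 1) + 12*x^2 + 14*x + 2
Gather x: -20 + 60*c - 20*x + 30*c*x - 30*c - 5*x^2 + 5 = 30*c - 5*x^2 + x*(30*c - 20) - 15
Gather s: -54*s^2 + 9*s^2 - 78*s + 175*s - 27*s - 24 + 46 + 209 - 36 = -45*s^2 + 70*s + 195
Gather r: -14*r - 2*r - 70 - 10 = -16*r - 80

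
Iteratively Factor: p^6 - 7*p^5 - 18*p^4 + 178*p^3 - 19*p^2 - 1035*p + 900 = (p - 5)*(p^5 - 2*p^4 - 28*p^3 + 38*p^2 + 171*p - 180) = (p - 5)^2*(p^4 + 3*p^3 - 13*p^2 - 27*p + 36) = (p - 5)^2*(p - 3)*(p^3 + 6*p^2 + 5*p - 12) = (p - 5)^2*(p - 3)*(p - 1)*(p^2 + 7*p + 12) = (p - 5)^2*(p - 3)*(p - 1)*(p + 4)*(p + 3)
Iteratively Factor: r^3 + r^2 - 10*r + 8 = (r + 4)*(r^2 - 3*r + 2) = (r - 1)*(r + 4)*(r - 2)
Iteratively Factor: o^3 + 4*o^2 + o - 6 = (o + 3)*(o^2 + o - 2) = (o + 2)*(o + 3)*(o - 1)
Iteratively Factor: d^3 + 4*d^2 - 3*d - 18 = (d + 3)*(d^2 + d - 6) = (d + 3)^2*(d - 2)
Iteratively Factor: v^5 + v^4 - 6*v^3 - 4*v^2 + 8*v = (v + 2)*(v^4 - v^3 - 4*v^2 + 4*v) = (v - 2)*(v + 2)*(v^3 + v^2 - 2*v) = v*(v - 2)*(v + 2)*(v^2 + v - 2) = v*(v - 2)*(v + 2)^2*(v - 1)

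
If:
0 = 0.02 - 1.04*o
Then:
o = 0.02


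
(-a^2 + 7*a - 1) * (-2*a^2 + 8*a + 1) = 2*a^4 - 22*a^3 + 57*a^2 - a - 1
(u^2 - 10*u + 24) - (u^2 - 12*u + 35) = 2*u - 11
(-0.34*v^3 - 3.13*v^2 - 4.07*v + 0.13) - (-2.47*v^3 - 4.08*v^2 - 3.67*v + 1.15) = 2.13*v^3 + 0.95*v^2 - 0.4*v - 1.02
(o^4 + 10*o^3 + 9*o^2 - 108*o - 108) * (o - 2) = o^5 + 8*o^4 - 11*o^3 - 126*o^2 + 108*o + 216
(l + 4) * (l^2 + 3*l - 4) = l^3 + 7*l^2 + 8*l - 16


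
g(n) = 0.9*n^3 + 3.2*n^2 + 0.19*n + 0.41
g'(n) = 2.7*n^2 + 6.4*n + 0.19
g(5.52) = 250.34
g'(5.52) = 117.79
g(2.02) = 21.27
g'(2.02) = 24.14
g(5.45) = 242.18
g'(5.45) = 115.27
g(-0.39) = 0.77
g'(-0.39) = -1.90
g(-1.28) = 3.52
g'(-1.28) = -3.58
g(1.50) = 10.93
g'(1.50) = 15.86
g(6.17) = 334.80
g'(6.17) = 142.46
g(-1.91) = 5.45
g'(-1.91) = -2.18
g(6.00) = 311.15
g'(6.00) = 135.79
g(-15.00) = -2319.94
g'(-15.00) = 511.69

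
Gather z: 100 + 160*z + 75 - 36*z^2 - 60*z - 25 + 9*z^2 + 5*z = -27*z^2 + 105*z + 150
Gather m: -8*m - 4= -8*m - 4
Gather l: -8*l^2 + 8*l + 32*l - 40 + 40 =-8*l^2 + 40*l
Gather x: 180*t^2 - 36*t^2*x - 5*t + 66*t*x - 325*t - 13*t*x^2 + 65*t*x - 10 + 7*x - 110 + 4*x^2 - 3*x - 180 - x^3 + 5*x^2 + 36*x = 180*t^2 - 330*t - x^3 + x^2*(9 - 13*t) + x*(-36*t^2 + 131*t + 40) - 300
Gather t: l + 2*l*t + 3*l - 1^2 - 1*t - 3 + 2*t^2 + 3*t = 4*l + 2*t^2 + t*(2*l + 2) - 4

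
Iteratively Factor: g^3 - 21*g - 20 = (g + 1)*(g^2 - g - 20) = (g + 1)*(g + 4)*(g - 5)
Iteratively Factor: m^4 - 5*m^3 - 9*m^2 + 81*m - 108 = (m + 4)*(m^3 - 9*m^2 + 27*m - 27) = (m - 3)*(m + 4)*(m^2 - 6*m + 9) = (m - 3)^2*(m + 4)*(m - 3)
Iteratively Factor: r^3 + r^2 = (r)*(r^2 + r) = r*(r + 1)*(r)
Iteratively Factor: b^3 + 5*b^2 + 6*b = (b + 2)*(b^2 + 3*b) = b*(b + 2)*(b + 3)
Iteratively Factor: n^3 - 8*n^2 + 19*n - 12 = (n - 4)*(n^2 - 4*n + 3) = (n - 4)*(n - 3)*(n - 1)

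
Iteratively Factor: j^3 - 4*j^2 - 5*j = (j - 5)*(j^2 + j) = j*(j - 5)*(j + 1)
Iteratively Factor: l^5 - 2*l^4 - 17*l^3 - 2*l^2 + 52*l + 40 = (l + 1)*(l^4 - 3*l^3 - 14*l^2 + 12*l + 40) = (l - 5)*(l + 1)*(l^3 + 2*l^2 - 4*l - 8) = (l - 5)*(l - 2)*(l + 1)*(l^2 + 4*l + 4) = (l - 5)*(l - 2)*(l + 1)*(l + 2)*(l + 2)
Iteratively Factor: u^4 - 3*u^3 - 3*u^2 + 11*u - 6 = (u + 2)*(u^3 - 5*u^2 + 7*u - 3) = (u - 3)*(u + 2)*(u^2 - 2*u + 1) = (u - 3)*(u - 1)*(u + 2)*(u - 1)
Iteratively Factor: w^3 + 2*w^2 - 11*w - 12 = (w - 3)*(w^2 + 5*w + 4) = (w - 3)*(w + 4)*(w + 1)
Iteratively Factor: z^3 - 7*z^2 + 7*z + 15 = (z - 3)*(z^2 - 4*z - 5) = (z - 5)*(z - 3)*(z + 1)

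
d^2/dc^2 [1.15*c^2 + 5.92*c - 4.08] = 2.30000000000000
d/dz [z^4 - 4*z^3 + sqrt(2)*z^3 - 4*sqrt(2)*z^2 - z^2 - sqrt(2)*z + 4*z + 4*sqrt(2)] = 4*z^3 - 12*z^2 + 3*sqrt(2)*z^2 - 8*sqrt(2)*z - 2*z - sqrt(2) + 4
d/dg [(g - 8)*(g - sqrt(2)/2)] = 2*g - 8 - sqrt(2)/2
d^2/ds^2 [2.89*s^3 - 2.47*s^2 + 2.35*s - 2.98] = 17.34*s - 4.94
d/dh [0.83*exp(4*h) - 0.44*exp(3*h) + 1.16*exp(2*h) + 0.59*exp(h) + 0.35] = (3.32*exp(3*h) - 1.32*exp(2*h) + 2.32*exp(h) + 0.59)*exp(h)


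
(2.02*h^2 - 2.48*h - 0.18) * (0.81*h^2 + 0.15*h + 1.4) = 1.6362*h^4 - 1.7058*h^3 + 2.3102*h^2 - 3.499*h - 0.252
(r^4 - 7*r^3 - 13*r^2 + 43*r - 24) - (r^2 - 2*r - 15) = r^4 - 7*r^3 - 14*r^2 + 45*r - 9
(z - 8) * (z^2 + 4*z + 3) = z^3 - 4*z^2 - 29*z - 24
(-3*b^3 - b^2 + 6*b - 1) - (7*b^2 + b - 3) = -3*b^3 - 8*b^2 + 5*b + 2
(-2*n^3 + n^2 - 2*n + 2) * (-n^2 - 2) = 2*n^5 - n^4 + 6*n^3 - 4*n^2 + 4*n - 4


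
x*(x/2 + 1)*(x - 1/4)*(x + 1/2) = x^4/2 + 9*x^3/8 + 3*x^2/16 - x/8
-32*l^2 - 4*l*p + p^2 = (-8*l + p)*(4*l + p)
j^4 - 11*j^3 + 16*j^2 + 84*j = j*(j - 7)*(j - 6)*(j + 2)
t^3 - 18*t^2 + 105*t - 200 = (t - 8)*(t - 5)^2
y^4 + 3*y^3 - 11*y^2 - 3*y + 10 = (y - 2)*(y - 1)*(y + 1)*(y + 5)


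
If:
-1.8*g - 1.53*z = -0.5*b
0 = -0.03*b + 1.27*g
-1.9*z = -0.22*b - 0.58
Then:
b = 1.67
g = 0.04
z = 0.50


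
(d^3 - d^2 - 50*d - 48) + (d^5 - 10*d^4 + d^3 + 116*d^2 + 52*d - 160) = d^5 - 10*d^4 + 2*d^3 + 115*d^2 + 2*d - 208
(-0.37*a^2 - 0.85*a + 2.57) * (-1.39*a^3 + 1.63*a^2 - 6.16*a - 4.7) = 0.5143*a^5 + 0.5784*a^4 - 2.6786*a^3 + 11.1641*a^2 - 11.8362*a - 12.079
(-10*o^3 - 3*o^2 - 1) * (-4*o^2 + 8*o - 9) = 40*o^5 - 68*o^4 + 66*o^3 + 31*o^2 - 8*o + 9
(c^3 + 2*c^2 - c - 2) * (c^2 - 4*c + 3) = c^5 - 2*c^4 - 6*c^3 + 8*c^2 + 5*c - 6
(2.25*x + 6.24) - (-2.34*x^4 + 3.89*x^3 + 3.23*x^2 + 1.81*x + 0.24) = 2.34*x^4 - 3.89*x^3 - 3.23*x^2 + 0.44*x + 6.0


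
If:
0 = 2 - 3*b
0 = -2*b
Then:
No Solution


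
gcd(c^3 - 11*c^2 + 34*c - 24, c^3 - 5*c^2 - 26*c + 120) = c^2 - 10*c + 24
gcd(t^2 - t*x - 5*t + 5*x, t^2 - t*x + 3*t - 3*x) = -t + x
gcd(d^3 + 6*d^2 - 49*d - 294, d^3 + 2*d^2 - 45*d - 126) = d^2 - d - 42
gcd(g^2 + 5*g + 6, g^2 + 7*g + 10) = g + 2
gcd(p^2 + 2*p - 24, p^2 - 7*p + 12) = p - 4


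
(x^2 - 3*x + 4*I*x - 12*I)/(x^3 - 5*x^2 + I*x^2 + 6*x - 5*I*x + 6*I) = (x + 4*I)/(x^2 + x*(-2 + I) - 2*I)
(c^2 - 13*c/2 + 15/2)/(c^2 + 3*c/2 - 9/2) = (c - 5)/(c + 3)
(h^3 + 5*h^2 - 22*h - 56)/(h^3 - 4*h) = (h^2 + 3*h - 28)/(h*(h - 2))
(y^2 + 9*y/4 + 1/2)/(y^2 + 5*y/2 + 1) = (4*y + 1)/(2*(2*y + 1))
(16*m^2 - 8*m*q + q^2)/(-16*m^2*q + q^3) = (-4*m + q)/(q*(4*m + q))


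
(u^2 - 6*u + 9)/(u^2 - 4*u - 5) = (-u^2 + 6*u - 9)/(-u^2 + 4*u + 5)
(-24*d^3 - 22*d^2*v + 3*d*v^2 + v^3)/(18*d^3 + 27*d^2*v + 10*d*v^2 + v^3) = (-4*d + v)/(3*d + v)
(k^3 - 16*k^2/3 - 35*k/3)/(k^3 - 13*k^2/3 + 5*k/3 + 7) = k*(3*k^2 - 16*k - 35)/(3*k^3 - 13*k^2 + 5*k + 21)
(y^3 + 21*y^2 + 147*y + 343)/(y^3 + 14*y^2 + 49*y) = (y + 7)/y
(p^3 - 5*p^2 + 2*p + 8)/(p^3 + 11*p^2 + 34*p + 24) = (p^2 - 6*p + 8)/(p^2 + 10*p + 24)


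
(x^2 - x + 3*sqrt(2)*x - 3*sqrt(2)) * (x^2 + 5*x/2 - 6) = x^4 + 3*x^3/2 + 3*sqrt(2)*x^3 - 17*x^2/2 + 9*sqrt(2)*x^2/2 - 51*sqrt(2)*x/2 + 6*x + 18*sqrt(2)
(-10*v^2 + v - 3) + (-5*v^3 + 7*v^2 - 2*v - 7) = -5*v^3 - 3*v^2 - v - 10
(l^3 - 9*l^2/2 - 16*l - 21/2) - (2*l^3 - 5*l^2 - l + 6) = -l^3 + l^2/2 - 15*l - 33/2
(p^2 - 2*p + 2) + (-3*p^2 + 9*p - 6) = -2*p^2 + 7*p - 4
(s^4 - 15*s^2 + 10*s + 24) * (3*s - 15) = 3*s^5 - 15*s^4 - 45*s^3 + 255*s^2 - 78*s - 360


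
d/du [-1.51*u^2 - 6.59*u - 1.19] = -3.02*u - 6.59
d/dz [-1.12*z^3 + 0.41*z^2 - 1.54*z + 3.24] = -3.36*z^2 + 0.82*z - 1.54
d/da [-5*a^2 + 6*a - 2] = 6 - 10*a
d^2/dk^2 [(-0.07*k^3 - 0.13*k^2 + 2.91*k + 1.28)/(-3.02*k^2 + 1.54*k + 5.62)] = (-49.16336*k^3 - 53.171184*k^2 - 247.354512*k + 9.06224000000001)/(27.543608*k^6 - 42.136248*k^5 - 132.283248*k^4 + 153.172712*k^3 + 246.169488*k^2 - 145.919928*k - 177.504328)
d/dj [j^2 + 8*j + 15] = 2*j + 8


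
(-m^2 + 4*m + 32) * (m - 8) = -m^3 + 12*m^2 - 256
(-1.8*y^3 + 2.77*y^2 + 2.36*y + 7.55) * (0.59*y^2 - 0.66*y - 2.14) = -1.062*y^5 + 2.8223*y^4 + 3.4162*y^3 - 3.0309*y^2 - 10.0334*y - 16.157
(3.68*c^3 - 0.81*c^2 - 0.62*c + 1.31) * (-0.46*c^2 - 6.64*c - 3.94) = -1.6928*c^5 - 24.0626*c^4 - 8.8356*c^3 + 6.7056*c^2 - 6.2556*c - 5.1614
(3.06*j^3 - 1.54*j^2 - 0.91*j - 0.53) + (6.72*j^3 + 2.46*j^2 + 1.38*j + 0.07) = 9.78*j^3 + 0.92*j^2 + 0.47*j - 0.46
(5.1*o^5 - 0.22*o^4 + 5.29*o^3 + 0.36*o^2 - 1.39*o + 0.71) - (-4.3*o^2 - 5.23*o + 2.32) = 5.1*o^5 - 0.22*o^4 + 5.29*o^3 + 4.66*o^2 + 3.84*o - 1.61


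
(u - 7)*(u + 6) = u^2 - u - 42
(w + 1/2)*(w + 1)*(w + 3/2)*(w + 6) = w^4 + 9*w^3 + 83*w^2/4 + 69*w/4 + 9/2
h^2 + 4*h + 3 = (h + 1)*(h + 3)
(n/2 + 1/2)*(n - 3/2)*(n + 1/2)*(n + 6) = n^4/2 + 3*n^3 - 7*n^2/8 - 45*n/8 - 9/4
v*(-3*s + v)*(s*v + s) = -3*s^2*v^2 - 3*s^2*v + s*v^3 + s*v^2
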